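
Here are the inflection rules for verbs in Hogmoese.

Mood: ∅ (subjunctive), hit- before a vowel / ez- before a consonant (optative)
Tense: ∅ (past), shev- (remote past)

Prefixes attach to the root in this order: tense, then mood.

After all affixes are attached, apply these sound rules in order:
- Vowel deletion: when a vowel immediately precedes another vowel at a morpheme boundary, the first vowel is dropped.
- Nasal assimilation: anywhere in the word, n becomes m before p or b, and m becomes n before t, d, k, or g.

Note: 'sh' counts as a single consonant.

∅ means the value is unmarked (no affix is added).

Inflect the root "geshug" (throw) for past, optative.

tense = past: zero marking, form stays geshug.
Attach mood optative ez- (before consonant 'g') → ezgeshug.
Vowel deletion: no change.
Nasal assimilation: no change.

ezgeshug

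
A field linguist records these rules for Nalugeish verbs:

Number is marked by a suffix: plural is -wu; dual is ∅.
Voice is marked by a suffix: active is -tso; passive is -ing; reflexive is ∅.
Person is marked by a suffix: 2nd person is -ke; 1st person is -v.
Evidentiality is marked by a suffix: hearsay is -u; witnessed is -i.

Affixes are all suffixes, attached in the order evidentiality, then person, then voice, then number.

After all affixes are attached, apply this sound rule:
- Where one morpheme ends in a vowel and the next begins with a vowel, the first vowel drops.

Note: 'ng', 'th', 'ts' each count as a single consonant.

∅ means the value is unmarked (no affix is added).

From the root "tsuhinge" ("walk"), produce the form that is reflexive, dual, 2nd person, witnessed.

Attach evidentiality witnessed -i → tsuhingei.
Attach person 2nd person -ke → tsuhingeike.
voice = reflexive: zero marking, form stays tsuhingeike.
number = dual: zero marking, form stays tsuhingeike.
Apply vowel deletion: tsuhingeike → tsuhingike.

tsuhingike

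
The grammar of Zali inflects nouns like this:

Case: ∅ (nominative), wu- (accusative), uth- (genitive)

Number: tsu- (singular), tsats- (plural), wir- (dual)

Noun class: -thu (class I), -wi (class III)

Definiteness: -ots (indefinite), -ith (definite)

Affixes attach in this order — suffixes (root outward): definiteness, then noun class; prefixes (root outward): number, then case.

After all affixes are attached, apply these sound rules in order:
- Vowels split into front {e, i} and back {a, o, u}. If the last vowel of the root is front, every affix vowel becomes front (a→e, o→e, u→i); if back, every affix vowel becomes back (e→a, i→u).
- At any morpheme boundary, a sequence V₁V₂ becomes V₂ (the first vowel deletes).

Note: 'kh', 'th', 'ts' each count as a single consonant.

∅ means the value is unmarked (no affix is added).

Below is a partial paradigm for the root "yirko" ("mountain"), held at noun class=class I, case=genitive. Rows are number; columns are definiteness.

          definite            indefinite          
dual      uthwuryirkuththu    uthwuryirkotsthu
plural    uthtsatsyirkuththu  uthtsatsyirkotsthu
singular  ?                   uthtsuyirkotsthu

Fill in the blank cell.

Attach definiteness definite -ith → yirkoith.
Attach noun class class I -thu → yirkoiththu.
Attach number singular tsu- → tsuyirkoiththu.
Attach case genitive uth- → uthtsuyirkoiththu.
Apply vowel harmony: uthtsuyirkoiththu → uthtsuyirkouththu.
Apply vowel deletion: uthtsuyirkouththu → uthtsuyirkuththu.

uthtsuyirkuththu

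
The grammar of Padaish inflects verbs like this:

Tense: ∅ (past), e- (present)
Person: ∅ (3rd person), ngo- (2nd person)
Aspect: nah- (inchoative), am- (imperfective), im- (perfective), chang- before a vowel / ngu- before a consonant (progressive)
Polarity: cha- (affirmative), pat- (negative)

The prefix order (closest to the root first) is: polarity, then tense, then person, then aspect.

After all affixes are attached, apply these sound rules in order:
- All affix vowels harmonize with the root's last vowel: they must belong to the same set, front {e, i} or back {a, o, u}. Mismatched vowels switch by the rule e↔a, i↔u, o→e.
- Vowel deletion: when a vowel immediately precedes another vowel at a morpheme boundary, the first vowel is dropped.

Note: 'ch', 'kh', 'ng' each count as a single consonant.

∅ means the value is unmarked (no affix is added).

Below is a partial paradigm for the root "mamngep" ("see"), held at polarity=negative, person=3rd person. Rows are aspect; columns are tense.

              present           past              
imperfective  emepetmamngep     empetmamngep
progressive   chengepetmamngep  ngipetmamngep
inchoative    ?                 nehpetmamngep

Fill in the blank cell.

nehepetmamngep

Attach polarity negative pat- → patmamngep.
Attach tense present e- → epatmamngep.
person = 3rd person: zero marking, form stays epatmamngep.
Attach aspect inchoative nah- → nahepatmamngep.
Apply vowel harmony: nahepatmamngep → nehepetmamngep.
Vowel deletion: no change.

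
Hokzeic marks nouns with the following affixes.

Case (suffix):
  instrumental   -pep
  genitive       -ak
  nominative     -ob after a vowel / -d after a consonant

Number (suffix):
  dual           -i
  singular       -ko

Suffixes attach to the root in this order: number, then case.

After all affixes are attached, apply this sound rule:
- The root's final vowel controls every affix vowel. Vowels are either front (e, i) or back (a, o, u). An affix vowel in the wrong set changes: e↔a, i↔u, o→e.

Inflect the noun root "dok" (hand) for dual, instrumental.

Attach number dual -i → doki.
Attach case instrumental -pep → dokipep.
Apply vowel harmony: dokipep → dokupap.

dokupap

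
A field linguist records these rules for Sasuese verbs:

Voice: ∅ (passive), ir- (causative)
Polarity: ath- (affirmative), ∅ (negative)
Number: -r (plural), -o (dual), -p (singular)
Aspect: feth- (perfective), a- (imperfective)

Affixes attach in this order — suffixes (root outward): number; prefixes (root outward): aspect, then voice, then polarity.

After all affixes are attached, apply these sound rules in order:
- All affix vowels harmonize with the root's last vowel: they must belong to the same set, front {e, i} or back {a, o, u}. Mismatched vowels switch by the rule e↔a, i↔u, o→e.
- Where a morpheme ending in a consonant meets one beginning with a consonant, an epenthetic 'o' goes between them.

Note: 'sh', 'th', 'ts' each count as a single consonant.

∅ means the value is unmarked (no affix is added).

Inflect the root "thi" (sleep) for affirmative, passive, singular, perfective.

Attach number singular -p → thip.
Attach aspect perfective feth- → feththip.
voice = passive: zero marking, form stays feththip.
Attach polarity affirmative ath- → athfeththip.
Apply vowel harmony: athfeththip → ethfeththip.
Apply epenthesis: ethfeththip → ethofethothip.

ethofethothip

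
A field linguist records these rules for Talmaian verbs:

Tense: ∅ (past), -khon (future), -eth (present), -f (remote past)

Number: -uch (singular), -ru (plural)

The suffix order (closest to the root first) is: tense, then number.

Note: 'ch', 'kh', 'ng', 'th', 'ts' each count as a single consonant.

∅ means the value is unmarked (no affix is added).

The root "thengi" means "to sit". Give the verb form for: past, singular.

thengiuch

tense = past: zero marking, form stays thengi.
Attach number singular -uch → thengiuch.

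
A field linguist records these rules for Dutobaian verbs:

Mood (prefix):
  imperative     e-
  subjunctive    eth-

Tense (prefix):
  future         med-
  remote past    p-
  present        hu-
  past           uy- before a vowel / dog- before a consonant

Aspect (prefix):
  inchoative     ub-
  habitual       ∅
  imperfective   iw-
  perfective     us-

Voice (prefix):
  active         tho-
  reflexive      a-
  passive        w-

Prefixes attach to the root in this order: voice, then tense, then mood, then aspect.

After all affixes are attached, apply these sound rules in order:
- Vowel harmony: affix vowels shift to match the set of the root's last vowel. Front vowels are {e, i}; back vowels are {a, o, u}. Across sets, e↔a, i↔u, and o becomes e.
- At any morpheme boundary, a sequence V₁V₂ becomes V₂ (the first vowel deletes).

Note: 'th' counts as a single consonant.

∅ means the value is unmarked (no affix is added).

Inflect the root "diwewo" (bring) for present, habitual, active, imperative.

ahuthodiwewo

Attach voice active tho- → thodiwewo.
Attach tense present hu- → huthodiwewo.
Attach mood imperative e- → ehuthodiwewo.
aspect = habitual: zero marking, form stays ehuthodiwewo.
Apply vowel harmony: ehuthodiwewo → ahuthodiwewo.
Vowel deletion: no change.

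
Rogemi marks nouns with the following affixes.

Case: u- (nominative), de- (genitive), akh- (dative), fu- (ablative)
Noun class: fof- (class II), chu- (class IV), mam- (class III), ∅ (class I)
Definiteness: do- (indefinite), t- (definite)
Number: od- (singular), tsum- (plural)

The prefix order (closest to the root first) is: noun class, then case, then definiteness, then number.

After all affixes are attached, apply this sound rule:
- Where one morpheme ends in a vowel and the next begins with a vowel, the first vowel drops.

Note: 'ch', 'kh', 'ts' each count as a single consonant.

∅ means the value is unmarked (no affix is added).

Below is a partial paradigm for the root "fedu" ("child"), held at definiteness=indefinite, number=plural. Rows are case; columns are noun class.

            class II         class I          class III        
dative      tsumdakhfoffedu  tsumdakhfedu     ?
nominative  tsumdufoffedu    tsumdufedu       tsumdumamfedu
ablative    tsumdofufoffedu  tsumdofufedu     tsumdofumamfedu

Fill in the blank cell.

Attach noun class class III mam- → mamfedu.
Attach case dative akh- → akhmamfedu.
Attach definiteness indefinite do- → doakhmamfedu.
Attach number plural tsum- → tsumdoakhmamfedu.
Apply vowel deletion: tsumdoakhmamfedu → tsumdakhmamfedu.

tsumdakhmamfedu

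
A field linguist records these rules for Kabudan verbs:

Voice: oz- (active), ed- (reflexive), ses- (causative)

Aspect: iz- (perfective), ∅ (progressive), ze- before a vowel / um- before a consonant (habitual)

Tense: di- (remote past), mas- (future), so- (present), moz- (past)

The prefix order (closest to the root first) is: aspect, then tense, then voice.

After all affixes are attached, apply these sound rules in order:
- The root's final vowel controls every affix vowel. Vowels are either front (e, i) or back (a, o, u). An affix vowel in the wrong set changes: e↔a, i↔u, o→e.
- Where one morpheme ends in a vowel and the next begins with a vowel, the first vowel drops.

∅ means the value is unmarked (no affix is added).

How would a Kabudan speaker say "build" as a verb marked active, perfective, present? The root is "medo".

Attach aspect perfective iz- → izmedo.
Attach tense present so- → soizmedo.
Attach voice active oz- → ozsoizmedo.
Apply vowel harmony: ozsoizmedo → ozsouzmedo.
Apply vowel deletion: ozsouzmedo → ozsuzmedo.

ozsuzmedo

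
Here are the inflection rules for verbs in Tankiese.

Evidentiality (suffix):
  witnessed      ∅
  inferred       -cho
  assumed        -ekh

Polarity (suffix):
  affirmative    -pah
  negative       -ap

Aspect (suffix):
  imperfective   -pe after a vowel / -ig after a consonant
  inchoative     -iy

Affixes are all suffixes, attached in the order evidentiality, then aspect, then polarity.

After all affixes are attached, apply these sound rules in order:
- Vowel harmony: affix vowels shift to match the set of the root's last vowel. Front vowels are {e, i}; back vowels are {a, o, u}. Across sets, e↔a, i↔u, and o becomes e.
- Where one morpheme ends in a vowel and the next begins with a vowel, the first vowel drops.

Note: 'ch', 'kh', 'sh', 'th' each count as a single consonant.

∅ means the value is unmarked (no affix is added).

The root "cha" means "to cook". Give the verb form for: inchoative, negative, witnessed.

chuyap

evidentiality = witnessed: zero marking, form stays cha.
Attach aspect inchoative -iy → chaiy.
Attach polarity negative -ap → chaiyap.
Apply vowel harmony: chaiyap → chauyap.
Apply vowel deletion: chauyap → chuyap.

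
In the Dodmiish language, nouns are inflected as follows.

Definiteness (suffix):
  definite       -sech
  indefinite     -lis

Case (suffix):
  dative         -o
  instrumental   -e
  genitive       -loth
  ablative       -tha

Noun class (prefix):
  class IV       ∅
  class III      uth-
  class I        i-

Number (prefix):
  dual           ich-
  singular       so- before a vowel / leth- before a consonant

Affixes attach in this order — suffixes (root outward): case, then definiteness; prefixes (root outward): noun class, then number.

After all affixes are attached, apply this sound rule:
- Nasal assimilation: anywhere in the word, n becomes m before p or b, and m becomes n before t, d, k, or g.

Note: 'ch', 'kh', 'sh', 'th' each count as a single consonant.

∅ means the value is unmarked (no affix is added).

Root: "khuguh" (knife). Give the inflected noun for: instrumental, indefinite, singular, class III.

southkhuguhelis

Attach noun class class III uth- → uthkhuguh.
Attach case instrumental -e → uthkhuguhe.
Attach definiteness indefinite -lis → uthkhuguhelis.
Attach number singular so- (before vowel 'u') → southkhuguhelis.
Nasal assimilation: no change.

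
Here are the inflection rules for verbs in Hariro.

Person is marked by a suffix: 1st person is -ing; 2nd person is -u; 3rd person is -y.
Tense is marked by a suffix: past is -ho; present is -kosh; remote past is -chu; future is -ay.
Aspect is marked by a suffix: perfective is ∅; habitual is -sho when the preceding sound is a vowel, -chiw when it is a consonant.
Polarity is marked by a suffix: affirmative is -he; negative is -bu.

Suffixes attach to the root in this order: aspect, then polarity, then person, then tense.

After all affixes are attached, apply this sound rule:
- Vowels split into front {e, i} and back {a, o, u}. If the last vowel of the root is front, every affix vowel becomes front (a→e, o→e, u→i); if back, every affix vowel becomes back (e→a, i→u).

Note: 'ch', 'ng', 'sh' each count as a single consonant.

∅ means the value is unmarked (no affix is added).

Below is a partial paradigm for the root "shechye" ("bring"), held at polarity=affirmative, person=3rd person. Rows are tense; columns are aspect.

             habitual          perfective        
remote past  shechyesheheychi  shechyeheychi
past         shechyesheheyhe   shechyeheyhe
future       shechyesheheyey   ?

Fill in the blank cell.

aspect = perfective: zero marking, form stays shechye.
Attach polarity affirmative -he → shechyehe.
Attach person 3rd person -y → shechyehey.
Attach tense future -ay → shechyeheyay.
Apply vowel harmony: shechyeheyay → shechyeheyey.

shechyeheyey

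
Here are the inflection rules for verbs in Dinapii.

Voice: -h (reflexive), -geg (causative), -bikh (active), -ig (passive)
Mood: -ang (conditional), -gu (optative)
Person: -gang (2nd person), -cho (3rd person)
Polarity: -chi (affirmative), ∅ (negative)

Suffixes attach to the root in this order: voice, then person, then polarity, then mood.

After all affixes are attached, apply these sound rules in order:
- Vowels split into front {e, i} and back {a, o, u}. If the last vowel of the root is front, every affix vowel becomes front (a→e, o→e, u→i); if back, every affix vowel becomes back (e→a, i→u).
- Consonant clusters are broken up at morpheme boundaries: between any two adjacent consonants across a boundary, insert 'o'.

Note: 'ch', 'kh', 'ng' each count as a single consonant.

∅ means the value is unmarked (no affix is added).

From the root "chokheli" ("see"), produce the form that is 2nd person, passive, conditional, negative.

Attach voice passive -ig → chokheliig.
Attach person 2nd person -gang → chokheliiggang.
polarity = negative: zero marking, form stays chokheliiggang.
Attach mood conditional -ang → chokheliiggangang.
Apply vowel harmony: chokheliiggangang → chokheliiggengeng.
Apply epenthesis: chokheliiggengeng → chokheliigogengeng.

chokheliigogengeng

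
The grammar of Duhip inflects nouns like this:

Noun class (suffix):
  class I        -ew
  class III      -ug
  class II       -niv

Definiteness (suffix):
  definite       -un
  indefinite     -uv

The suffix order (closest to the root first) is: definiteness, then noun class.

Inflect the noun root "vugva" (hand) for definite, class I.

vugvaunew

Attach definiteness definite -un → vugvaun.
Attach noun class class I -ew → vugvaunew.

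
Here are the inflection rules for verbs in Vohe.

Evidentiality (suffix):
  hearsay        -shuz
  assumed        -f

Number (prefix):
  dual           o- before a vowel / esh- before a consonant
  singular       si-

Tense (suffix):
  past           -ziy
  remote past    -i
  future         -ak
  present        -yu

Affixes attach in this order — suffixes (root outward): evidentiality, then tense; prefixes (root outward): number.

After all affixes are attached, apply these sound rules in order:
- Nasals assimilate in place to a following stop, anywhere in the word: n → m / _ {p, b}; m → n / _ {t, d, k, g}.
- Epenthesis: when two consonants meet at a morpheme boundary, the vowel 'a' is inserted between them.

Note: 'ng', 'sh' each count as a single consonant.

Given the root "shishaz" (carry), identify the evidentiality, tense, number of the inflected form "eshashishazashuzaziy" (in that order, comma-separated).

Segment: esh-shishaz-shuz-ziy.
evidentiality: -shuz → hearsay.
tense: -ziy → past.
number: o/esh- → dual.

hearsay, past, dual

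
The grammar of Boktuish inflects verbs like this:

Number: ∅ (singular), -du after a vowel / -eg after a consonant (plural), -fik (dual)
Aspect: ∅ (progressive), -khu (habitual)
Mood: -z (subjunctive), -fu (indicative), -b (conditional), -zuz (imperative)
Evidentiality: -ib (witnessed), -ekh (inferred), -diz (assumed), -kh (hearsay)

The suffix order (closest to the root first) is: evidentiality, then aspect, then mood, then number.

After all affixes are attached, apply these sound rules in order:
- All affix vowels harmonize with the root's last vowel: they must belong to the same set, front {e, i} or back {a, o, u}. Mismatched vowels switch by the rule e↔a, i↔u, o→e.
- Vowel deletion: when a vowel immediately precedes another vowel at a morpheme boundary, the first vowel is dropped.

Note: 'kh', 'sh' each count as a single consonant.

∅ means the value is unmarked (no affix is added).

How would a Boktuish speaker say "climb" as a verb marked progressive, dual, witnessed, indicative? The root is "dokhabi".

Attach evidentiality witnessed -ib → dokhabiib.
aspect = progressive: zero marking, form stays dokhabiib.
Attach mood indicative -fu → dokhabiibfu.
Attach number dual -fik → dokhabiibfufik.
Apply vowel harmony: dokhabiibfufik → dokhabiibfifik.
Apply vowel deletion: dokhabiibfifik → dokhabibfifik.

dokhabibfifik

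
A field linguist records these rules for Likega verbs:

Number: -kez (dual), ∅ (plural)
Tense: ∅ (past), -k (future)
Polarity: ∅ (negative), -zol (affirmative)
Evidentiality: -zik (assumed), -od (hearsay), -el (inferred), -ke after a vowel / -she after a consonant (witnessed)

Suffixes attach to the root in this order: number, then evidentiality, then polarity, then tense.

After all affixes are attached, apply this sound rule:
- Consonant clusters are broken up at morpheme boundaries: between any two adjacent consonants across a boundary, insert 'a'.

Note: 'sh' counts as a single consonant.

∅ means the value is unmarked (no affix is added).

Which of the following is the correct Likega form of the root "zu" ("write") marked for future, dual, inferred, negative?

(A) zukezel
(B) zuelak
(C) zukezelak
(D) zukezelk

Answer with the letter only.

Attach number dual -kez → zukez.
Attach evidentiality inferred -el → zukezel.
polarity = negative: zero marking, form stays zukezel.
Attach tense future -k → zukezelk.
Apply epenthesis: zukezelk → zukezelak.
So the correct form is zukezelak, option (C).
(D) zukezelk is wrong: it fails to apply the sound rule(s).
(A) zukezel is wrong: it uses past instead of future for tense.
(B) zuelak is wrong: it uses plural instead of dual for number.

C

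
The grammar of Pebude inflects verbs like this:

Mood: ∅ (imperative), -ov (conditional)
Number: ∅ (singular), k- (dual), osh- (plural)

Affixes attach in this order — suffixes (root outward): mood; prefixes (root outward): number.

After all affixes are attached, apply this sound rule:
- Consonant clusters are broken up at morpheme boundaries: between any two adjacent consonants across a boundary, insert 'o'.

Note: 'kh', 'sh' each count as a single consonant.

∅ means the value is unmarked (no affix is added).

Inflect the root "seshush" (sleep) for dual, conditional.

Attach number dual k- → kseshush.
Attach mood conditional -ov → kseshushov.
Apply epenthesis: kseshushov → koseshushov.

koseshushov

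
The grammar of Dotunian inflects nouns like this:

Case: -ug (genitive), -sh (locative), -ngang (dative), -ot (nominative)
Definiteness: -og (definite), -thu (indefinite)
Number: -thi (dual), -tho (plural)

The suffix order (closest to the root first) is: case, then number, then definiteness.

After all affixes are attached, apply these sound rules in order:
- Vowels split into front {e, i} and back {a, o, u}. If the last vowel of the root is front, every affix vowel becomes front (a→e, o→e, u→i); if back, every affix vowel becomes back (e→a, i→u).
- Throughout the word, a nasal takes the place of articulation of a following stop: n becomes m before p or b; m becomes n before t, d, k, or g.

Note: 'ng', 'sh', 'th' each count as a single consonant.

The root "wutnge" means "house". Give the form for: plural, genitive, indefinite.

Attach case genitive -ug → wutngeug.
Attach number plural -tho → wutngeugtho.
Attach definiteness indefinite -thu → wutngeugthothu.
Apply vowel harmony: wutngeugthothu → wutngeigthethi.
Nasal assimilation: no change.

wutngeigthethi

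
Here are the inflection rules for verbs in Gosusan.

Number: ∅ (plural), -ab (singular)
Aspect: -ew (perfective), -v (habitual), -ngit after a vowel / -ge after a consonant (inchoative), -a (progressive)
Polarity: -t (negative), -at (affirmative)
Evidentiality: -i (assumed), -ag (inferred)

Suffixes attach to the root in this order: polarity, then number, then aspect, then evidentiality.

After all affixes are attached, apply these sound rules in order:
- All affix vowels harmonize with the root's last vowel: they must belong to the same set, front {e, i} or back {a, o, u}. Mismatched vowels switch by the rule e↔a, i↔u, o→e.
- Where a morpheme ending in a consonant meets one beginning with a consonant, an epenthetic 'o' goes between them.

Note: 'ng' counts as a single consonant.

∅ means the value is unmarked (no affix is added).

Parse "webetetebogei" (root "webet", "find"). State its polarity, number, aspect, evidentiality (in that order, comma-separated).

Segment: webet-at-ab-ge-i.
polarity: -at → affirmative.
number: -ab → singular.
aspect: -ngit/ge → inchoative.
evidentiality: -i → assumed.

affirmative, singular, inchoative, assumed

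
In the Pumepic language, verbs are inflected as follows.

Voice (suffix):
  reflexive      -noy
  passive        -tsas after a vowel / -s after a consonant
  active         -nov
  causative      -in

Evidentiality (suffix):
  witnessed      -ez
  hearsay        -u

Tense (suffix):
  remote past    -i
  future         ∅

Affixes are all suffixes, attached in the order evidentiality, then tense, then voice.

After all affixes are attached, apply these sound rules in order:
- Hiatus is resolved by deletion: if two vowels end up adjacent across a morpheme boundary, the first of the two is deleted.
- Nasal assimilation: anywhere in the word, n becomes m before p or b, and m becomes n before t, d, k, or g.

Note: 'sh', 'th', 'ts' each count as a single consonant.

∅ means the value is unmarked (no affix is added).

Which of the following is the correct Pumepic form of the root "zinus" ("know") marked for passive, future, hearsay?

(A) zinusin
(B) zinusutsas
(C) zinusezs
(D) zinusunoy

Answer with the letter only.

B

Attach evidentiality hearsay -u → zinusu.
tense = future: zero marking, form stays zinusu.
Attach voice passive -tsas (after vowel 'u') → zinusutsas.
Vowel deletion: no change.
Nasal assimilation: no change.
So the correct form is zinusutsas, option (B).
(D) zinusunoy is wrong: it uses reflexive instead of passive for voice.
(C) zinusezs is wrong: it uses witnessed instead of hearsay for evidentiality.
(A) zinusin is wrong: it uses causative instead of passive for voice.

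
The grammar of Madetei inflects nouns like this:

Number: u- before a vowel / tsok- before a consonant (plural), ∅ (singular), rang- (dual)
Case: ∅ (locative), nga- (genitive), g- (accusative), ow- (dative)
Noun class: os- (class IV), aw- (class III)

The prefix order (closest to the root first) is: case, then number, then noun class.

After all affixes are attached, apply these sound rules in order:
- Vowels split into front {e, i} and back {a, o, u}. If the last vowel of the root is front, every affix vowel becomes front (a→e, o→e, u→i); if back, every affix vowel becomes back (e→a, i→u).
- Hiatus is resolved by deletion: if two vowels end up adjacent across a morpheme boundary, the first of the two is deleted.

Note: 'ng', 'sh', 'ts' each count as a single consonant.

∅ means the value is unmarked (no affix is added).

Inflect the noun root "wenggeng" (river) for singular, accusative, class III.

Attach case accusative g- → gwenggeng.
number = singular: zero marking, form stays gwenggeng.
Attach noun class class III aw- → awgwenggeng.
Apply vowel harmony: awgwenggeng → ewgwenggeng.
Vowel deletion: no change.

ewgwenggeng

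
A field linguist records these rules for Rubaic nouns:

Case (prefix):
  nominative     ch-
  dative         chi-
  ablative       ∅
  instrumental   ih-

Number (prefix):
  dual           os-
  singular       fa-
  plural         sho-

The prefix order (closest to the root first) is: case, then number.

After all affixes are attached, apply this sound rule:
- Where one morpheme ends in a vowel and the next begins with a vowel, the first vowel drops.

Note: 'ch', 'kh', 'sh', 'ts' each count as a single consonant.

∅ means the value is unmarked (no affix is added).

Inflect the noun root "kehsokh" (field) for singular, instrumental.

Attach case instrumental ih- → ihkehsokh.
Attach number singular fa- → faihkehsokh.
Apply vowel deletion: faihkehsokh → fihkehsokh.

fihkehsokh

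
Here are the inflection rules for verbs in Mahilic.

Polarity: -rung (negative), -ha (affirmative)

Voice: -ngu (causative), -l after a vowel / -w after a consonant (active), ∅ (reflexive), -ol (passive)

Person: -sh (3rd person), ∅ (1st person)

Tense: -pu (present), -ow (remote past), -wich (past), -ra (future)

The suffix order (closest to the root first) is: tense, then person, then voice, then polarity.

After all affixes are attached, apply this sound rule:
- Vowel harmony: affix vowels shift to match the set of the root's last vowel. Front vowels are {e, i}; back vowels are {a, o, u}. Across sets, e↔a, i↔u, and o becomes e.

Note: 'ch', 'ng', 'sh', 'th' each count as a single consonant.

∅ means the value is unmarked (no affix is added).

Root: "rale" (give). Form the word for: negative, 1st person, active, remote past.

raleewwring

Attach tense remote past -ow → raleow.
person = 1st person: zero marking, form stays raleow.
Attach voice active -w (after consonant 'w') → raleoww.
Attach polarity negative -rung → raleowwrung.
Apply vowel harmony: raleowwrung → raleewwring.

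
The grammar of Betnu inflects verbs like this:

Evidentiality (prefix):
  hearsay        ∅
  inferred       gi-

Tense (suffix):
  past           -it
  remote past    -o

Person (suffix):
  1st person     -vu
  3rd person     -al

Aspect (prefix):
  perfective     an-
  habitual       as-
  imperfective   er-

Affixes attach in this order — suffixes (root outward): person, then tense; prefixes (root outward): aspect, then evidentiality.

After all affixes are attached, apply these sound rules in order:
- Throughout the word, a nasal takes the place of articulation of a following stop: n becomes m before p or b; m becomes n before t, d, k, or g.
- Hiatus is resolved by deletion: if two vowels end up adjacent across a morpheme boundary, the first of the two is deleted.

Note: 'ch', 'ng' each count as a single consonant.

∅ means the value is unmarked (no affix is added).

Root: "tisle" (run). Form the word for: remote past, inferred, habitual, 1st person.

gastislevo

Attach person 1st person -vu → tislevu.
Attach aspect habitual as- → astislevu.
Attach evidentiality inferred gi- → giastislevu.
Attach tense remote past -o → giastislevuo.
Nasal assimilation: no change.
Apply vowel deletion: giastislevuo → gastislevo.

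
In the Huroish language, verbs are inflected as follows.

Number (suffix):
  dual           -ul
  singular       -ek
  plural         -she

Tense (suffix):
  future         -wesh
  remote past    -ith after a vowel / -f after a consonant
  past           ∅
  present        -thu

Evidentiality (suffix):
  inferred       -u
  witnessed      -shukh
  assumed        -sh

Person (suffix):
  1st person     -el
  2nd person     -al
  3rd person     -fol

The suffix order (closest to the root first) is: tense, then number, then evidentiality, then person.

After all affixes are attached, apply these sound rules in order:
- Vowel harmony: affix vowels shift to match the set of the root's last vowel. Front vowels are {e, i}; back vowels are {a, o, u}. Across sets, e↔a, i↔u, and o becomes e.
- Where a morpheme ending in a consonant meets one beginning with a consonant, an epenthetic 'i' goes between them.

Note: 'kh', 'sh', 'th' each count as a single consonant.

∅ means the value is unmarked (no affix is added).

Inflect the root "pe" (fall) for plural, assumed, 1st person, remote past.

peithisheshel

Attach tense remote past -ith (after vowel 'e') → peith.
Attach number plural -she → peithshe.
Attach evidentiality assumed -sh → peithshesh.
Attach person 1st person -el → peithsheshel.
Vowel harmony: no change.
Apply epenthesis: peithsheshel → peithisheshel.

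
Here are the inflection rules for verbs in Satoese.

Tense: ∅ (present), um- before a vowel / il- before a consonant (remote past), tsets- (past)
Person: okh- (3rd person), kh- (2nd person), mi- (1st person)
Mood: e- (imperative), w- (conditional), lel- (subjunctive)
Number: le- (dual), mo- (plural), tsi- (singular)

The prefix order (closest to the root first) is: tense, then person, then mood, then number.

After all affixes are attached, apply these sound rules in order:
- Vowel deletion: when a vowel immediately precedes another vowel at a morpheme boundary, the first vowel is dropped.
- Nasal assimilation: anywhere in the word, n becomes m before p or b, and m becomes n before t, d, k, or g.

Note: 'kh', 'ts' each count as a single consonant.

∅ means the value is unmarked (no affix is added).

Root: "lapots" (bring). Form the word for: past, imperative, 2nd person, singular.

Attach tense past tsets- → tsetslapots.
Attach person 2nd person kh- → khtsetslapots.
Attach mood imperative e- → ekhtsetslapots.
Attach number singular tsi- → tsiekhtsetslapots.
Apply vowel deletion: tsiekhtsetslapots → tsekhtsetslapots.
Nasal assimilation: no change.

tsekhtsetslapots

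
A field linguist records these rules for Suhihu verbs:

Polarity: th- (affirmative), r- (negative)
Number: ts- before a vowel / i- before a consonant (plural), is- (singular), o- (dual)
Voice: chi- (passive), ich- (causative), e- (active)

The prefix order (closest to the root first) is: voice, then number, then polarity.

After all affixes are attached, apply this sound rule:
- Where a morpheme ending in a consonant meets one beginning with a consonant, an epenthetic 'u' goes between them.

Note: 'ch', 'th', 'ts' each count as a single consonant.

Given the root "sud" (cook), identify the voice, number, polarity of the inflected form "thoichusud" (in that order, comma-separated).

Segment: th-o-ich-sud.
voice: ich- → causative.
number: o- → dual.
polarity: th- → affirmative.

causative, dual, affirmative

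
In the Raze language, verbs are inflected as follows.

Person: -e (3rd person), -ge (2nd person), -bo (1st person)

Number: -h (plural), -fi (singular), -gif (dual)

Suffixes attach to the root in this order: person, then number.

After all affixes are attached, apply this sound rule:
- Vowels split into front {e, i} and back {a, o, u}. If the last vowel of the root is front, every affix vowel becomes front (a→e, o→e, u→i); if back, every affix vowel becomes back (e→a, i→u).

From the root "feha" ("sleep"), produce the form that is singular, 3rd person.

Attach person 3rd person -e → fehae.
Attach number singular -fi → fehaefi.
Apply vowel harmony: fehaefi → fehaafu.

fehaafu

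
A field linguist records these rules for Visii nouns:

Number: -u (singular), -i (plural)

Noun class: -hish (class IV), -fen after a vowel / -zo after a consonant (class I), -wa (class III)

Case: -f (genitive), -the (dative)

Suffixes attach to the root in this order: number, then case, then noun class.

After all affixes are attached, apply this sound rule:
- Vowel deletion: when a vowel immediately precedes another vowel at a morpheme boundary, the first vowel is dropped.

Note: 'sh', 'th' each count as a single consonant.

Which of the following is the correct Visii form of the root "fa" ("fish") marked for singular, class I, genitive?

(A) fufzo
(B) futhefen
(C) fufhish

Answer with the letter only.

Attach number singular -u → fau.
Attach case genitive -f → fauf.
Attach noun class class I -zo (after consonant 'f') → faufzo.
Apply vowel deletion: faufzo → fufzo.
So the correct form is fufzo, option (A).
(B) futhefen is wrong: it uses dative instead of genitive for case.
(C) fufhish is wrong: it uses class IV instead of class I for noun class.

A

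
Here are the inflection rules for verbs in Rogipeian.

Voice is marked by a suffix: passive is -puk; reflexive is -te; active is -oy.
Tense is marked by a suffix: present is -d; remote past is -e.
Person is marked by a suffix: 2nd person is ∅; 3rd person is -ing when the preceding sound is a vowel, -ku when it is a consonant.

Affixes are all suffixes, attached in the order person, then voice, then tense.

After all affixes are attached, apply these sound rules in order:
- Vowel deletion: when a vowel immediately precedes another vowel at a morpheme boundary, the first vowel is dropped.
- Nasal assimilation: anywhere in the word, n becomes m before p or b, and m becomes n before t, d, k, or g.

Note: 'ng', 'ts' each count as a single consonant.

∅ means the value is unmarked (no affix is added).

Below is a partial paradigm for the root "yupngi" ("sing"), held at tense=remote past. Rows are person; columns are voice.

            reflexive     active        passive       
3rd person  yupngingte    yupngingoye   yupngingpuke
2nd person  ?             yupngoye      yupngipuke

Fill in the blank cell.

person = 2nd person: zero marking, form stays yupngi.
Attach voice reflexive -te → yupngite.
Attach tense remote past -e → yupngitee.
Apply vowel deletion: yupngitee → yupngite.
Nasal assimilation: no change.

yupngite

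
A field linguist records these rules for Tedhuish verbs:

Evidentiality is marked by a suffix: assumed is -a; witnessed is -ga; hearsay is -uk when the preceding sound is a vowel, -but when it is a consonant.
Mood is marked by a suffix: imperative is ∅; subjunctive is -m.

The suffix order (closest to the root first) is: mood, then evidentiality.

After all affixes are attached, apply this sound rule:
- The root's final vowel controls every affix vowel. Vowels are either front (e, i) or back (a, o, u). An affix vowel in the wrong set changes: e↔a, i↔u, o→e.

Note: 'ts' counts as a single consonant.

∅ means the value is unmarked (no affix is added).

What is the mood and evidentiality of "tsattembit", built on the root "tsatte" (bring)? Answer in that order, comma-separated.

Segment: tsatte-m-but.
mood: -m → subjunctive.
evidentiality: -uk/but → hearsay.

subjunctive, hearsay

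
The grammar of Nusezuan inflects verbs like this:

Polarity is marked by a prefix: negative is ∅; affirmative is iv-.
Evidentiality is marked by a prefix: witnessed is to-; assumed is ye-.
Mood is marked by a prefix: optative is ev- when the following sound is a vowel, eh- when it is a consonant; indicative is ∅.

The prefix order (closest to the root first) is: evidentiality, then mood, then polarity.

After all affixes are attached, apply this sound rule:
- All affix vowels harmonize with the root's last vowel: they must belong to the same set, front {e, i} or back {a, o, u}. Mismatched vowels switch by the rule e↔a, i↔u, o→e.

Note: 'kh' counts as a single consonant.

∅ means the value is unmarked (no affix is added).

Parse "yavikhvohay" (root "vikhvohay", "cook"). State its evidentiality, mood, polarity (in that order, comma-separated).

assumed, indicative, negative

Segment: ye-vikhvohay.
evidentiality: ye- → assumed.
mood: ∅ → indicative.
polarity: ∅ → negative.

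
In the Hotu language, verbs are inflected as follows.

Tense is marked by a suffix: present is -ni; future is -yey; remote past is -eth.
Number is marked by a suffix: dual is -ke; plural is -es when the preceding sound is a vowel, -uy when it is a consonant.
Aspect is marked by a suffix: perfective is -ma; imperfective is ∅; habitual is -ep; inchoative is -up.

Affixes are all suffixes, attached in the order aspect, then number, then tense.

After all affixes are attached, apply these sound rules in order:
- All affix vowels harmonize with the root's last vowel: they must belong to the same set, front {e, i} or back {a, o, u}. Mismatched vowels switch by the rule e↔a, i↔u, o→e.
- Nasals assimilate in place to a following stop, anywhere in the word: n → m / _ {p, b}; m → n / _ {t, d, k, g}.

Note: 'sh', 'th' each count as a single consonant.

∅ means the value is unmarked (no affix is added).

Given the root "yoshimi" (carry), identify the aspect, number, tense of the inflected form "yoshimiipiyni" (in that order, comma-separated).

Segment: yoshimi-up-uy-ni.
aspect: -up → inchoative.
number: -es/uy → plural.
tense: -ni → present.

inchoative, plural, present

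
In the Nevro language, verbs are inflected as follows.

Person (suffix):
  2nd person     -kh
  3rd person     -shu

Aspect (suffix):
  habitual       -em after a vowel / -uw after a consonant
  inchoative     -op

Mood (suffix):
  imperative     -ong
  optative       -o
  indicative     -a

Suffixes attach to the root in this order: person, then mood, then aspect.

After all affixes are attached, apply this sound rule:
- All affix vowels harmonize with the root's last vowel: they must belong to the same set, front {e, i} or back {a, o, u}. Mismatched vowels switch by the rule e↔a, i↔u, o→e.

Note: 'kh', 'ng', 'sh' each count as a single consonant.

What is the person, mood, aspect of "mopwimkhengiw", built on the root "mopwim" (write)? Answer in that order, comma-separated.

Segment: mopwim-kh-ong-uw.
person: -kh → 2nd person.
mood: -ong → imperative.
aspect: -em/uw → habitual.

2nd person, imperative, habitual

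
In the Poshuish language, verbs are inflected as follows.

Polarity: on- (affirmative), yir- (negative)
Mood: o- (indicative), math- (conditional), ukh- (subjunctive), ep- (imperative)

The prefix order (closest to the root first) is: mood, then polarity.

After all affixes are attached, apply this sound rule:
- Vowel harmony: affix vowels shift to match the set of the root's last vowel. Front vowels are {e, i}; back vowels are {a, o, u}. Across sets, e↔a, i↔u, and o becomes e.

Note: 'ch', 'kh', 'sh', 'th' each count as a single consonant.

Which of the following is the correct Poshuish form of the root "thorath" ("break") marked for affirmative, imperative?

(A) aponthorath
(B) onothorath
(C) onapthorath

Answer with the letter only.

Attach mood imperative ep- → epthorath.
Attach polarity affirmative on- → onepthorath.
Apply vowel harmony: onepthorath → onapthorath.
So the correct form is onapthorath, option (C).
(A) aponthorath is wrong: it has the affixes in the wrong order.
(B) onothorath is wrong: it uses indicative instead of imperative for mood.

C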